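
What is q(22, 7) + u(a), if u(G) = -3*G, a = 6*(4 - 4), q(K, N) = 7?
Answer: 7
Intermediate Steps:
a = 0 (a = 6*0 = 0)
q(22, 7) + u(a) = 7 - 3*0 = 7 + 0 = 7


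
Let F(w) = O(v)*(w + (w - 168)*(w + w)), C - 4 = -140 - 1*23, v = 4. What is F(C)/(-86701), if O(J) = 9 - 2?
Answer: -726789/86701 ≈ -8.3827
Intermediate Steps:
O(J) = 7
C = -159 (C = 4 + (-140 - 1*23) = 4 + (-140 - 23) = 4 - 163 = -159)
F(w) = 7*w + 14*w*(-168 + w) (F(w) = 7*(w + (w - 168)*(w + w)) = 7*(w + (-168 + w)*(2*w)) = 7*(w + 2*w*(-168 + w)) = 7*w + 14*w*(-168 + w))
F(C)/(-86701) = (7*(-159)*(-335 + 2*(-159)))/(-86701) = (7*(-159)*(-335 - 318))*(-1/86701) = (7*(-159)*(-653))*(-1/86701) = 726789*(-1/86701) = -726789/86701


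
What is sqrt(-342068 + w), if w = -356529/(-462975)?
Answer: I*sqrt(325869739411461)/30865 ≈ 584.87*I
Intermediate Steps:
w = 118843/154325 (w = -356529*(-1/462975) = 118843/154325 ≈ 0.77008)
sqrt(-342068 + w) = sqrt(-342068 + 118843/154325) = sqrt(-52789525257/154325) = I*sqrt(325869739411461)/30865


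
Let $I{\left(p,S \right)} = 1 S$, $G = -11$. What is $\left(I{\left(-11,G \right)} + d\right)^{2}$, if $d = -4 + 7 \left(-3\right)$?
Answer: $1296$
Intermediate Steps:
$I{\left(p,S \right)} = S$
$d = -25$ ($d = -4 - 21 = -25$)
$\left(I{\left(-11,G \right)} + d\right)^{2} = \left(-11 - 25\right)^{2} = \left(-36\right)^{2} = 1296$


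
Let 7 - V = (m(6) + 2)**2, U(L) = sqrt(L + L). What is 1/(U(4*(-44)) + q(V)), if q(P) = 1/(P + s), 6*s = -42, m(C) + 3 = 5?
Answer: -16/90113 - 1024*I*sqrt(22)/90113 ≈ -0.00017755 - 0.0533*I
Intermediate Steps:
m(C) = 2 (m(C) = -3 + 5 = 2)
s = -7 (s = (1/6)*(-42) = -7)
U(L) = sqrt(2)*sqrt(L) (U(L) = sqrt(2*L) = sqrt(2)*sqrt(L))
V = -9 (V = 7 - (2 + 2)**2 = 7 - 1*4**2 = 7 - 1*16 = 7 - 16 = -9)
q(P) = 1/(-7 + P) (q(P) = 1/(P - 7) = 1/(-7 + P))
1/(U(4*(-44)) + q(V)) = 1/(sqrt(2)*sqrt(4*(-44)) + 1/(-7 - 9)) = 1/(sqrt(2)*sqrt(-176) + 1/(-16)) = 1/(sqrt(2)*(4*I*sqrt(11)) - 1/16) = 1/(4*I*sqrt(22) - 1/16) = 1/(-1/16 + 4*I*sqrt(22))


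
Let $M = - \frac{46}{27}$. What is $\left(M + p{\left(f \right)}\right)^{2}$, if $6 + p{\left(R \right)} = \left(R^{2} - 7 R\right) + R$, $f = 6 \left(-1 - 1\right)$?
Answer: $\frac{31629376}{729} \approx 43387.0$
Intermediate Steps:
$f = -12$ ($f = 6 \left(-2\right) = -12$)
$p{\left(R \right)} = -6 + R^{2} - 6 R$ ($p{\left(R \right)} = -6 + \left(\left(R^{2} - 7 R\right) + R\right) = -6 + \left(R^{2} - 6 R\right) = -6 + R^{2} - 6 R$)
$M = - \frac{46}{27}$ ($M = \left(-46\right) \frac{1}{27} = - \frac{46}{27} \approx -1.7037$)
$\left(M + p{\left(f \right)}\right)^{2} = \left(- \frac{46}{27} - \left(-66 - 144\right)\right)^{2} = \left(- \frac{46}{27} + \left(-6 + 144 + 72\right)\right)^{2} = \left(- \frac{46}{27} + 210\right)^{2} = \left(\frac{5624}{27}\right)^{2} = \frac{31629376}{729}$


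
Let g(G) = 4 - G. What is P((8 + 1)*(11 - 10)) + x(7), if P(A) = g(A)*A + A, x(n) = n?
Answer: -29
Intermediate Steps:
P(A) = A + A*(4 - A) (P(A) = (4 - A)*A + A = A*(4 - A) + A = A + A*(4 - A))
P((8 + 1)*(11 - 10)) + x(7) = ((8 + 1)*(11 - 10))*(5 - (8 + 1)*(11 - 10)) + 7 = (9*1)*(5 - 9) + 7 = 9*(5 - 1*9) + 7 = 9*(5 - 9) + 7 = 9*(-4) + 7 = -36 + 7 = -29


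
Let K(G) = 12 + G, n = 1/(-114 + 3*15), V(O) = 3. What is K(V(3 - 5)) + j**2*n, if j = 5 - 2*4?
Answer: 342/23 ≈ 14.870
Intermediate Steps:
n = -1/69 (n = 1/(-114 + 45) = 1/(-69) = -1/69 ≈ -0.014493)
j = -3 (j = 5 - 8 = -3)
K(V(3 - 5)) + j**2*n = (12 + 3) + (-3)**2*(-1/69) = 15 + 9*(-1/69) = 15 - 3/23 = 342/23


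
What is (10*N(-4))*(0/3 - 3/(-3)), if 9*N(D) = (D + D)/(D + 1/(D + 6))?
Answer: 160/63 ≈ 2.5397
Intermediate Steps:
N(D) = 2*D/(9*(D + 1/(6 + D))) (N(D) = ((D + D)/(D + 1/(D + 6)))/9 = ((2*D)/(D + 1/(6 + D)))/9 = (2*D/(D + 1/(6 + D)))/9 = 2*D/(9*(D + 1/(6 + D))))
(10*N(-4))*(0/3 - 3/(-3)) = (10*((2/9)*(-4)*(6 - 4)/(1 + (-4)² + 6*(-4))))*(0/3 - 3/(-3)) = (10*((2/9)*(-4)*2/(1 + 16 - 24)))*(0*(⅓) - 3*(-⅓)) = (10*((2/9)*(-4)*2/(-7)))*(0 + 1) = (10*((2/9)*(-4)*(-⅐)*2))*1 = (10*(16/63))*1 = (160/63)*1 = 160/63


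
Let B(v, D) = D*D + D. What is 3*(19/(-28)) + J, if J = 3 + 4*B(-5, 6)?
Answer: 4731/28 ≈ 168.96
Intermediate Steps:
B(v, D) = D + D² (B(v, D) = D² + D = D + D²)
J = 171 (J = 3 + 4*(6*(1 + 6)) = 3 + 4*(6*7) = 3 + 4*42 = 3 + 168 = 171)
3*(19/(-28)) + J = 3*(19/(-28)) + 171 = 3*(19*(-1/28)) + 171 = 3*(-19/28) + 171 = -57/28 + 171 = 4731/28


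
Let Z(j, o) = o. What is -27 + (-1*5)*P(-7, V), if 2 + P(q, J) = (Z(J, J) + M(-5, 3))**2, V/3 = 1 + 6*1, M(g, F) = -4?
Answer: -1462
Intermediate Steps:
V = 21 (V = 3*(1 + 6*1) = 3*(1 + 6) = 3*7 = 21)
P(q, J) = -2 + (-4 + J)**2 (P(q, J) = -2 + (J - 4)**2 = -2 + (-4 + J)**2)
-27 + (-1*5)*P(-7, V) = -27 + (-1*5)*(-2 + (-4 + 21)**2) = -27 - 5*(-2 + 17**2) = -27 - 5*(-2 + 289) = -27 - 5*287 = -27 - 1435 = -1462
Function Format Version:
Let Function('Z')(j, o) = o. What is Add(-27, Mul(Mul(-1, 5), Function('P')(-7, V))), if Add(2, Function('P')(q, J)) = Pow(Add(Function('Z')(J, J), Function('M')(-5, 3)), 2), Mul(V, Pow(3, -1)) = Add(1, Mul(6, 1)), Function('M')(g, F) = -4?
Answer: -1462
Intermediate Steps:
V = 21 (V = Mul(3, Add(1, Mul(6, 1))) = Mul(3, Add(1, 6)) = Mul(3, 7) = 21)
Function('P')(q, J) = Add(-2, Pow(Add(-4, J), 2)) (Function('P')(q, J) = Add(-2, Pow(Add(J, -4), 2)) = Add(-2, Pow(Add(-4, J), 2)))
Add(-27, Mul(Mul(-1, 5), Function('P')(-7, V))) = Add(-27, Mul(Mul(-1, 5), Add(-2, Pow(Add(-4, 21), 2)))) = Add(-27, Mul(-5, Add(-2, Pow(17, 2)))) = Add(-27, Mul(-5, Add(-2, 289))) = Add(-27, Mul(-5, 287)) = Add(-27, -1435) = -1462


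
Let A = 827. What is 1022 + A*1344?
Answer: 1112510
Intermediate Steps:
1022 + A*1344 = 1022 + 827*1344 = 1022 + 1111488 = 1112510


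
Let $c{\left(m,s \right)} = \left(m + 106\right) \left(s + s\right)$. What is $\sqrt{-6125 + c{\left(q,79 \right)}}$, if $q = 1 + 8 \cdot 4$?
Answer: $\sqrt{15837} \approx 125.85$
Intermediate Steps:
$q = 33$ ($q = 1 + 32 = 33$)
$c{\left(m,s \right)} = 2 s \left(106 + m\right)$ ($c{\left(m,s \right)} = \left(106 + m\right) 2 s = 2 s \left(106 + m\right)$)
$\sqrt{-6125 + c{\left(q,79 \right)}} = \sqrt{-6125 + 2 \cdot 79 \left(106 + 33\right)} = \sqrt{-6125 + 2 \cdot 79 \cdot 139} = \sqrt{-6125 + 21962} = \sqrt{15837}$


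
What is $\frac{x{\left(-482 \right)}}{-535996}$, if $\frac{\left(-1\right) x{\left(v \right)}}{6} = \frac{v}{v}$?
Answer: $\frac{3}{267998} \approx 1.1194 \cdot 10^{-5}$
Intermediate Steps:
$x{\left(v \right)} = -6$ ($x{\left(v \right)} = - 6 \frac{v}{v} = \left(-6\right) 1 = -6$)
$\frac{x{\left(-482 \right)}}{-535996} = - \frac{6}{-535996} = \left(-6\right) \left(- \frac{1}{535996}\right) = \frac{3}{267998}$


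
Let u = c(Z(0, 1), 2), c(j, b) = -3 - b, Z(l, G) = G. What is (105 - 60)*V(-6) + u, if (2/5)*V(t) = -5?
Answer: -1135/2 ≈ -567.50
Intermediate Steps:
V(t) = -25/2 (V(t) = (5/2)*(-5) = -25/2)
u = -5 (u = -3 - 1*2 = -3 - 2 = -5)
(105 - 60)*V(-6) + u = (105 - 60)*(-25/2) - 5 = 45*(-25/2) - 5 = -1125/2 - 5 = -1135/2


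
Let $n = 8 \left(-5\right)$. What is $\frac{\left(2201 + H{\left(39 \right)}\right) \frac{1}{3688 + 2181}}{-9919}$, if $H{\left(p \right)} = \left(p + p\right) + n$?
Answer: $- \frac{2239}{58214611} \approx -3.8461 \cdot 10^{-5}$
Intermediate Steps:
$n = -40$
$H{\left(p \right)} = -40 + 2 p$ ($H{\left(p \right)} = \left(p + p\right) - 40 = 2 p - 40 = -40 + 2 p$)
$\frac{\left(2201 + H{\left(39 \right)}\right) \frac{1}{3688 + 2181}}{-9919} = \frac{\left(2201 + \left(-40 + 2 \cdot 39\right)\right) \frac{1}{3688 + 2181}}{-9919} = \frac{2201 + \left(-40 + 78\right)}{5869} \left(- \frac{1}{9919}\right) = \left(2201 + 38\right) \frac{1}{5869} \left(- \frac{1}{9919}\right) = 2239 \cdot \frac{1}{5869} \left(- \frac{1}{9919}\right) = \frac{2239}{5869} \left(- \frac{1}{9919}\right) = - \frac{2239}{58214611}$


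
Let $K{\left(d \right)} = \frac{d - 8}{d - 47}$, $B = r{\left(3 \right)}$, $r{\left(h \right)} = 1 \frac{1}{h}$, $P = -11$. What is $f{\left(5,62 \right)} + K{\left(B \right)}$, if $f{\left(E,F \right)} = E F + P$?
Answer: $\frac{41883}{140} \approx 299.16$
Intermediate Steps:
$f{\left(E,F \right)} = -11 + E F$ ($f{\left(E,F \right)} = E F - 11 = -11 + E F$)
$r{\left(h \right)} = \frac{1}{h}$
$B = \frac{1}{3} \approx 0.33333$
$K{\left(d \right)} = \frac{-8 + d}{-47 + d}$
$f{\left(5,62 \right)} + K{\left(B \right)} = \left(-11 + 5 \cdot 62\right) + \frac{-8 + \frac{1}{3}}{-47 + \frac{1}{3}} = \left(-11 + 310\right) + \frac{1}{- \frac{140}{3}} \left(- \frac{23}{3}\right) = 299 - - \frac{23}{140} = 299 + \frac{23}{140} = \frac{41883}{140}$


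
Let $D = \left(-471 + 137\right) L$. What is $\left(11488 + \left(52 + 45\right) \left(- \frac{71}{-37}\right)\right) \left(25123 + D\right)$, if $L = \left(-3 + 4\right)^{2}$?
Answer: $\frac{10707435027}{37} \approx 2.8939 \cdot 10^{8}$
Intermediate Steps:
$L = 1$ ($L = 1^{2} = 1$)
$D = -334$ ($D = \left(-471 + 137\right) 1 = \left(-334\right) 1 = -334$)
$\left(11488 + \left(52 + 45\right) \left(- \frac{71}{-37}\right)\right) \left(25123 + D\right) = \left(11488 + \left(52 + 45\right) \left(- \frac{71}{-37}\right)\right) \left(25123 - 334\right) = \left(11488 + 97 \left(\left(-71\right) \left(- \frac{1}{37}\right)\right)\right) 24789 = \left(11488 + 97 \cdot \frac{71}{37}\right) 24789 = \left(11488 + \frac{6887}{37}\right) 24789 = \frac{431943}{37} \cdot 24789 = \frac{10707435027}{37}$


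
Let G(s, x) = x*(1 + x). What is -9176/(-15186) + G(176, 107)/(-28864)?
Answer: 11170831/54791088 ≈ 0.20388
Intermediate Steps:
-9176/(-15186) + G(176, 107)/(-28864) = -9176/(-15186) + (107*(1 + 107))/(-28864) = -9176*(-1/15186) + (107*108)*(-1/28864) = 4588/7593 + 11556*(-1/28864) = 4588/7593 - 2889/7216 = 11170831/54791088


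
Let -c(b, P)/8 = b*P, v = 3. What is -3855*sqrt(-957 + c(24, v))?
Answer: -3855*I*sqrt(1533) ≈ -1.5094e+5*I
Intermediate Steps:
c(b, P) = -8*P*b (c(b, P) = -8*b*P = -8*P*b)
-3855*sqrt(-957 + c(24, v)) = -3855*sqrt(-957 - 8*3*24) = -3855*sqrt(-957 - 576) = -3855*I*sqrt(1533)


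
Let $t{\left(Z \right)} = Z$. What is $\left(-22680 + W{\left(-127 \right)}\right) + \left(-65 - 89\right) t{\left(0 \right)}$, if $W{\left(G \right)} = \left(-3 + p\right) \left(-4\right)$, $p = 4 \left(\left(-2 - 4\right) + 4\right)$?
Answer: $-22636$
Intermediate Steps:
$p = -8$ ($p = 4 \left(-6 + 4\right) = 4 \left(-2\right) = -8$)
$W{\left(G \right)} = 44$ ($W{\left(G \right)} = \left(-3 - 8\right) \left(-4\right) = \left(-11\right) \left(-4\right) = 44$)
$\left(-22680 + W{\left(-127 \right)}\right) + \left(-65 - 89\right) t{\left(0 \right)} = \left(-22680 + 44\right) + \left(-65 - 89\right) 0 = -22636 - 0 = -22636 + 0 = -22636$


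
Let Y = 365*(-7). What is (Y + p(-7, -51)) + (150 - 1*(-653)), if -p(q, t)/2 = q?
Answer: -1738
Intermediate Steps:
p(q, t) = -2*q
Y = -2555
(Y + p(-7, -51)) + (150 - 1*(-653)) = (-2555 - 2*(-7)) + (150 - 1*(-653)) = (-2555 + 14) + (150 + 653) = -2541 + 803 = -1738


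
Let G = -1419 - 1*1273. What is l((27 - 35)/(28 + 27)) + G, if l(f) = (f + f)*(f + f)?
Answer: -8143044/3025 ≈ -2691.9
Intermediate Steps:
G = -2692 (G = -1419 - 1273 = -2692)
l(f) = 4*f² (l(f) = (2*f)*(2*f) = 4*f²)
l((27 - 35)/(28 + 27)) + G = 4*((27 - 35)/(28 + 27))² - 2692 = 4*(-8/55)² - 2692 = 4*(64/3025) - 2692 = 256/3025 - 2692 = -8143044/3025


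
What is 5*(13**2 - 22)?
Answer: 735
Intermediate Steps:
5*(13**2 - 22) = 5*(169 - 22) = 5*147 = 735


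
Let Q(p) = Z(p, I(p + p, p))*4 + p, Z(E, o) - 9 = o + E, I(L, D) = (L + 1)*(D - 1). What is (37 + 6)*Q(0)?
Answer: 1376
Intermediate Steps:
I(L, D) = (1 + L)*(-1 + D)
Z(E, o) = 9 + E + o (Z(E, o) = 9 + (o + E) = 9 + (E + o) = 9 + E + o)
Q(p) = 32 + p + 8*p² (Q(p) = (9 + p + (-1 + p - (p + p) + p*(p + p)))*4 + p = (9 + p + (-1 + p - 2*p + p*(2*p)))*4 + p = (9 + p + (-1 + p - 2*p + 2*p²))*4 + p = (9 + p + (-1 - p + 2*p²))*4 + p = (8 + 2*p²)*4 + p = (32 + 8*p²) + p = 32 + p + 8*p²)
(37 + 6)*Q(0) = (37 + 6)*(32 + 0 + 8*0²) = 43*(32 + 0 + 8*0) = 43*(32 + 0 + 0) = 43*32 = 1376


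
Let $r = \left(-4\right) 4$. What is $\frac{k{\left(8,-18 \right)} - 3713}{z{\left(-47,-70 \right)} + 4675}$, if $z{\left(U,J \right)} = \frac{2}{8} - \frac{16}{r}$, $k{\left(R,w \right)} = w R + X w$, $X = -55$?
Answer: $- \frac{11468}{18705} \approx -0.6131$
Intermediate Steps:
$r = -16$
$k{\left(R,w \right)} = - 55 w + R w$ ($k{\left(R,w \right)} = w R - 55 w = R w - 55 w = - 55 w + R w$)
$z{\left(U,J \right)} = \frac{5}{4}$ ($z{\left(U,J \right)} = \frac{2}{8} - \frac{16}{-16} = 2 \cdot \frac{1}{8} - -1 = \frac{1}{4} + 1 = \frac{5}{4}$)
$\frac{k{\left(8,-18 \right)} - 3713}{z{\left(-47,-70 \right)} + 4675} = \frac{- 18 \left(-55 + 8\right) - 3713}{\frac{5}{4} + 4675} = \frac{\left(-18\right) \left(-47\right) - 3713}{\frac{18705}{4}} = \left(846 - 3713\right) \frac{4}{18705} = \left(-2867\right) \frac{4}{18705} = - \frac{11468}{18705}$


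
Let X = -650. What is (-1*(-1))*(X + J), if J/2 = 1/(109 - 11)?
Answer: -31849/49 ≈ -649.98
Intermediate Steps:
J = 1/49 (J = 2/(109 - 11) = 2/98 = 2*(1/98) = 1/49 ≈ 0.020408)
(-1*(-1))*(X + J) = (-1*(-1))*(-650 + 1/49) = 1*(-31849/49) = -31849/49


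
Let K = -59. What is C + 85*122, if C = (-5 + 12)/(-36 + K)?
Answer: 985143/95 ≈ 10370.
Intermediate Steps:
C = -7/95 (C = (-5 + 12)/(-36 - 59) = 7/(-95) = 7*(-1/95) = -7/95 ≈ -0.073684)
C + 85*122 = -7/95 + 85*122 = -7/95 + 10370 = 985143/95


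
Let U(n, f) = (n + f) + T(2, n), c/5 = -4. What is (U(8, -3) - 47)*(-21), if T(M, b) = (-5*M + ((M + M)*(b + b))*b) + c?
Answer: -9240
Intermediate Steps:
c = -20 (c = 5*(-4) = -20)
T(M, b) = -20 - 5*M + 4*M*b² (T(M, b) = (-5*M + ((M + M)*(b + b))*b) - 20 = (-5*M + ((2*M)*(2*b))*b) - 20 = (-5*M + (4*M*b)*b) - 20 = (-5*M + 4*M*b²) - 20 = -20 - 5*M + 4*M*b²)
U(n, f) = -30 + f + n + 8*n² (U(n, f) = (n + f) + (-20 - 5*2 + 4*2*n²) = (f + n) + (-20 - 10 + 8*n²) = (f + n) + (-30 + 8*n²) = -30 + f + n + 8*n²)
(U(8, -3) - 47)*(-21) = ((-30 - 3 + 8 + 8*8²) - 47)*(-21) = ((-30 - 3 + 8 + 8*64) - 47)*(-21) = ((-30 - 3 + 8 + 512) - 47)*(-21) = (487 - 47)*(-21) = 440*(-21) = -9240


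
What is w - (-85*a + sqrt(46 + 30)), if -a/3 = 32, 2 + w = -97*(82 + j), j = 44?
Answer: -20384 - 2*sqrt(19) ≈ -20393.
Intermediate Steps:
w = -12224 (w = -2 - 97*(82 + 44) = -2 - 97*126 = -2 - 12222 = -12224)
a = -96 (a = -3*32 = -96)
w - (-85*a + sqrt(46 + 30)) = -12224 - (-85*(-96) + sqrt(46 + 30)) = -12224 - (8160 + sqrt(76)) = -12224 - (8160 + 2*sqrt(19)) = -12224 + (-8160 - 2*sqrt(19)) = -20384 - 2*sqrt(19)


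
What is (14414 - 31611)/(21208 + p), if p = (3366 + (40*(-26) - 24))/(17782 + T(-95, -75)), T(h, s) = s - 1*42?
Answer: -303785005/374641622 ≈ -0.81087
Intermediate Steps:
T(h, s) = -42 + s (T(h, s) = s - 42 = -42 + s)
p = 2302/17665 (p = (3366 + (40*(-26) - 24))/(17782 + (-42 - 75)) = (3366 + (-1040 - 24))/(17782 - 117) = (3366 - 1064)/17665 = 2302*(1/17665) = 2302/17665 ≈ 0.13031)
(14414 - 31611)/(21208 + p) = (14414 - 31611)/(21208 + 2302/17665) = -17197/374641622/17665 = -17197*17665/374641622 = -303785005/374641622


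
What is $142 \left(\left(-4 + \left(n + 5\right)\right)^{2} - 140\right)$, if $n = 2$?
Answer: $-18602$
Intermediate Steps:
$142 \left(\left(-4 + \left(n + 5\right)\right)^{2} - 140\right) = 142 \left(\left(-4 + \left(2 + 5\right)\right)^{2} - 140\right) = 142 \left(\left(-4 + 7\right)^{2} - 140\right) = 142 \left(3^{2} - 140\right) = 142 \left(9 - 140\right) = 142 \left(-131\right) = -18602$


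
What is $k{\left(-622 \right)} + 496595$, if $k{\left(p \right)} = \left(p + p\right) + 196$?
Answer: $495547$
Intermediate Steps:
$k{\left(p \right)} = 196 + 2 p$ ($k{\left(p \right)} = 2 p + 196 = 196 + 2 p$)
$k{\left(-622 \right)} + 496595 = \left(196 + 2 \left(-622\right)\right) + 496595 = \left(196 - 1244\right) + 496595 = -1048 + 496595 = 495547$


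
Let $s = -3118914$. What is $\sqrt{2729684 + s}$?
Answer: $i \sqrt{389230} \approx 623.88 i$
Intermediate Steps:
$\sqrt{2729684 + s} = \sqrt{2729684 - 3118914} = \sqrt{-389230} = i \sqrt{389230}$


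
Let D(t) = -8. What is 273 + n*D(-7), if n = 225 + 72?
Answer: -2103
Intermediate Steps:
n = 297
273 + n*D(-7) = 273 + 297*(-8) = 273 - 2376 = -2103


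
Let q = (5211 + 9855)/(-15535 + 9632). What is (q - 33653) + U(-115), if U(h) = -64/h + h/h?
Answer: -22845846738/678845 ≈ -33654.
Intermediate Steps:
U(h) = 1 - 64/h (U(h) = -64/h + 1 = 1 - 64/h)
q = -15066/5903 (q = 15066/(-5903) = 15066*(-1/5903) = -15066/5903 ≈ -2.5523)
(q - 33653) + U(-115) = (-15066/5903 - 33653) + (-64 - 115)/(-115) = -198668725/5903 - 1/115*(-179) = -198668725/5903 + 179/115 = -22845846738/678845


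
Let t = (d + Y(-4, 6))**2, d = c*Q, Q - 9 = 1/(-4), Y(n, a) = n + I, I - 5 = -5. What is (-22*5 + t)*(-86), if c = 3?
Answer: -264923/8 ≈ -33115.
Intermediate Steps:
I = 0 (I = 5 - 5 = 0)
Y(n, a) = n (Y(n, a) = n + 0 = n)
Q = 35/4 (Q = 9 + 1/(-4) = 9 - 1/4 = 35/4 ≈ 8.7500)
d = 105/4 (d = 3*(35/4) = 105/4 ≈ 26.250)
t = 7921/16 (t = (105/4 - 4)**2 = (89/4)**2 = 7921/16 ≈ 495.06)
(-22*5 + t)*(-86) = (-22*5 + 7921/16)*(-86) = (-110 + 7921/16)*(-86) = (6161/16)*(-86) = -264923/8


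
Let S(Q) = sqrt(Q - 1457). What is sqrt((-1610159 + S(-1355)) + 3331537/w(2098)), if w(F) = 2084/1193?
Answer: sqrt(322474140485 + 2171528*I*sqrt(703))/1042 ≈ 544.98 + 0.048652*I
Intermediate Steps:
S(Q) = sqrt(-1457 + Q)
w(F) = 2084/1193 (w(F) = 2084*(1/1193) = 2084/1193)
sqrt((-1610159 + S(-1355)) + 3331537/w(2098)) = sqrt((-1610159 + sqrt(-1457 - 1355)) + 3331537/(2084/1193)) = sqrt((-1610159 + sqrt(-2812)) + 3331537*(1193/2084)) = sqrt((-1610159 + 2*I*sqrt(703)) + 3974523641/2084) = sqrt(618952285/2084 + 2*I*sqrt(703))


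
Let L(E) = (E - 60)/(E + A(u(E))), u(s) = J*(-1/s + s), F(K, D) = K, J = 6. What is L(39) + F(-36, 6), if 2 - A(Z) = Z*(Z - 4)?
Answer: -326753727/9076591 ≈ -36.000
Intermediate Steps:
u(s) = -6/s + 6*s (u(s) = 6*(-1/s + s) = 6*(s - 1/s) = -6/s + 6*s)
A(Z) = 2 - Z*(-4 + Z) (A(Z) = 2 - Z*(Z - 4) = 2 - Z*(-4 + Z))
L(E) = (-60 + E)/(2 - (-6/E + 6*E)² - 24/E + 25*E) (L(E) = (E - 60)/(E + (2 - (-6/E + 6*E)² + 4*(-6/E + 6*E))) = (-60 + E)/(E + (2 - (-6/E + 6*E)² + (-24/E + 24*E))) = (-60 + E)/(E + (2 - (-6/E + 6*E)² - 24/E + 24*E)) = (-60 + E)/(2 - (-6/E + 6*E)² - 24/E + 25*E))
L(39) + F(-36, 6) = 39²*(-60 + 39)/(-36*(-1 + 39²)² - 24*39 + 39²*(2 + 25*39)) - 36 = 1521*(-21)/(-36*(-1 + 1521)² - 936 + 1521*(2 + 975)) - 36 = 1521*(-21)/(-36*1520² - 936 + 1521*977) - 36 = 1521*(-21)/(-36*2310400 - 936 + 1486017) - 36 = 1521*(-21)/(-83174400 - 936 + 1486017) - 36 = 1521*(-21)/(-81689319) - 36 = 1521*(-1/81689319)*(-21) - 36 = 3549/9076591 - 36 = -326753727/9076591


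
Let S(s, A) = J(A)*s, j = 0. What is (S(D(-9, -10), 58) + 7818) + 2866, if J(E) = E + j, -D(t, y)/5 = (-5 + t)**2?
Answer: -46156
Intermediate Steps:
D(t, y) = -5*(-5 + t)**2
J(E) = E (J(E) = E + 0 = E)
S(s, A) = A*s
(S(D(-9, -10), 58) + 7818) + 2866 = (58*(-5*(-5 - 9)**2) + 7818) + 2866 = (58*(-5*(-14)**2) + 7818) + 2866 = (58*(-5*196) + 7818) + 2866 = (58*(-980) + 7818) + 2866 = (-56840 + 7818) + 2866 = -49022 + 2866 = -46156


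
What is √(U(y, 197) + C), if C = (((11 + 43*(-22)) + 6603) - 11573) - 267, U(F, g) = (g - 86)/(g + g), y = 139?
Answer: I*√958072858/394 ≈ 78.56*I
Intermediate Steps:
U(F, g) = (-86 + g)/(2*g) (U(F, g) = (-86 + g)/((2*g)) = (-86 + g)*(1/(2*g)) = (-86 + g)/(2*g))
C = -6172 (C = (((11 - 946) + 6603) - 11573) - 267 = ((-935 + 6603) - 11573) - 267 = (5668 - 11573) - 267 = -5905 - 267 = -6172)
√(U(y, 197) + C) = √((½)*(-86 + 197)/197 - 6172) = √((½)*(1/197)*111 - 6172) = √(111/394 - 6172) = √(-2431657/394) = I*√958072858/394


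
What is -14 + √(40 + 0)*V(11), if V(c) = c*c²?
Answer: -14 + 2662*√10 ≈ 8404.0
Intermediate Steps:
V(c) = c³
-14 + √(40 + 0)*V(11) = -14 + √(40 + 0)*11³ = -14 + √40*1331 = -14 + (2*√10)*1331 = -14 + 2662*√10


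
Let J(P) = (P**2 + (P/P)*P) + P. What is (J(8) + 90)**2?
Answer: 28900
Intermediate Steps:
J(P) = P**2 + 2*P (J(P) = (P**2 + 1*P) + P = (P**2 + P) + P = (P + P**2) + P = P**2 + 2*P)
(J(8) + 90)**2 = (8*(2 + 8) + 90)**2 = (8*10 + 90)**2 = (80 + 90)**2 = 170**2 = 28900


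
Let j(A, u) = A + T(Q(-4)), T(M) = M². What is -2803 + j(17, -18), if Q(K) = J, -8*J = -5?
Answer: -178279/64 ≈ -2785.6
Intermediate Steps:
J = 5/8 (J = -⅛*(-5) = 5/8 ≈ 0.62500)
Q(K) = 5/8
j(A, u) = 25/64 + A (j(A, u) = A + (5/8)² = A + 25/64 = 25/64 + A)
-2803 + j(17, -18) = -2803 + (25/64 + 17) = -2803 + 1113/64 = -178279/64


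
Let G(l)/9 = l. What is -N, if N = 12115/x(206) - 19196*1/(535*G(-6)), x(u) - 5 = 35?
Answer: -35077019/115560 ≈ -303.54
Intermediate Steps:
G(l) = 9*l
x(u) = 40 (x(u) = 5 + 35 = 40)
N = 35077019/115560 (N = 12115/40 - 19196/(535*(9*(-6))) = 12115*(1/40) - 19196/(535*(-54)) = 2423/8 - 19196/(-28890) = 2423/8 - 19196*(-1/28890) = 2423/8 + 9598/14445 = 35077019/115560 ≈ 303.54)
-N = -1*35077019/115560 = -35077019/115560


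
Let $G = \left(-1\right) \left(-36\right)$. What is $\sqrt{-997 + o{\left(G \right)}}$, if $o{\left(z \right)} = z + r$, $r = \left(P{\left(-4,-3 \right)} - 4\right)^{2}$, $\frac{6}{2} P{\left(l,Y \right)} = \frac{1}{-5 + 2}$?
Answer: $\frac{22 i \sqrt{158}}{9} \approx 30.726 i$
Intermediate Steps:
$P{\left(l,Y \right)} = - \frac{1}{9}$ ($P{\left(l,Y \right)} = \frac{1}{3 \left(-5 + 2\right)} = \frac{1}{3 \left(-3\right)} = \frac{1}{3} \left(- \frac{1}{3}\right) = - \frac{1}{9}$)
$r = \frac{1369}{81}$ ($r = \left(- \frac{1}{9} - 4\right)^{2} = \left(- \frac{37}{9}\right)^{2} = \frac{1369}{81} \approx 16.901$)
$G = 36$
$o{\left(z \right)} = \frac{1369}{81} + z$ ($o{\left(z \right)} = z + \frac{1369}{81} = \frac{1369}{81} + z$)
$\sqrt{-997 + o{\left(G \right)}} = \sqrt{-997 + \left(\frac{1369}{81} + 36\right)} = \sqrt{-997 + \frac{4285}{81}} = \sqrt{- \frac{76472}{81}} = \frac{22 i \sqrt{158}}{9}$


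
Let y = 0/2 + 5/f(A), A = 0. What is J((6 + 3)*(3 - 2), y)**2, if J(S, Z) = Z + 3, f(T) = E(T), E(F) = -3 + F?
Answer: 16/9 ≈ 1.7778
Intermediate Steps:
f(T) = -3 + T
y = -5/3 (y = 0/2 + 5/(-3 + 0) = 0*(1/2) + 5/(-3) = 0 + 5*(-1/3) = 0 - 5/3 = -5/3 ≈ -1.6667)
J(S, Z) = 3 + Z
J((6 + 3)*(3 - 2), y)**2 = (3 - 5/3)**2 = (4/3)**2 = 16/9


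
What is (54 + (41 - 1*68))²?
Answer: 729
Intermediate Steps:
(54 + (41 - 1*68))² = (54 + (41 - 68))² = (54 - 27)² = 27² = 729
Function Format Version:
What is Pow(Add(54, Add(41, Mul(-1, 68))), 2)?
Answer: 729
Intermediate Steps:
Pow(Add(54, Add(41, Mul(-1, 68))), 2) = Pow(Add(54, Add(41, -68)), 2) = Pow(Add(54, -27), 2) = Pow(27, 2) = 729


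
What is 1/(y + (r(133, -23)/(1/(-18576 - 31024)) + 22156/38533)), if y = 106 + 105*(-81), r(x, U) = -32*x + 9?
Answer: 38533/8116699073089 ≈ 4.7474e-9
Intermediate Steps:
r(x, U) = 9 - 32*x
y = -8399 (y = 106 - 8505 = -8399)
1/(y + (r(133, -23)/(1/(-18576 - 31024)) + 22156/38533)) = 1/(-8399 + ((9 - 32*133)/(1/(-18576 - 31024)) + 22156/38533)) = 1/(-8399 + ((9 - 4256)/(1/(-49600)) + 22156*(1/38533))) = 1/(-8399 + (-4247/(-1/49600) + 22156/38533)) = 1/(-8399 + (-4247*(-49600) + 22156/38533)) = 1/(-8399 + (210651200 + 22156/38533)) = 1/(-8399 + 8117022711756/38533) = 1/(8116699073089/38533) = 38533/8116699073089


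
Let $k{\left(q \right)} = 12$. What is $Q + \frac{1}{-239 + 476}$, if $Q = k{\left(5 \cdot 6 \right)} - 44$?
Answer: $- \frac{7583}{237} \approx -31.996$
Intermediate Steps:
$Q = -32$ ($Q = 12 - 44 = -32$)
$Q + \frac{1}{-239 + 476} = -32 + \frac{1}{-239 + 476} = -32 + \frac{1}{237} = - \frac{7583}{237}$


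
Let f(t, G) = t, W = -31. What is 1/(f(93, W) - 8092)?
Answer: -1/7999 ≈ -0.00012502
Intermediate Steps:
1/(f(93, W) - 8092) = 1/(93 - 8092) = 1/(-7999) = -1/7999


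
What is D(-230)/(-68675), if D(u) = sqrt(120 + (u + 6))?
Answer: -2*I*sqrt(26)/68675 ≈ -0.0001485*I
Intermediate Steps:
D(u) = sqrt(126 + u) (D(u) = sqrt(120 + (6 + u)) = sqrt(126 + u))
D(-230)/(-68675) = sqrt(126 - 230)/(-68675) = sqrt(-104)*(-1/68675) = (2*I*sqrt(26))*(-1/68675) = -2*I*sqrt(26)/68675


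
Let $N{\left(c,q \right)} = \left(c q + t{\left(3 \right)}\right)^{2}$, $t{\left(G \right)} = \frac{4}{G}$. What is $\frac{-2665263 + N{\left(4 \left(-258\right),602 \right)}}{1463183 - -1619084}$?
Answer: $\frac{3473681721577}{27740403} \approx 1.2522 \cdot 10^{5}$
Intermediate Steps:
$N{\left(c,q \right)} = \left(\frac{4}{3} + c q\right)^{2}$ ($N{\left(c,q \right)} = \left(c q + \frac{4}{3}\right)^{2} = \left(\frac{4}{3} + c q\right)^{2}$)
$\frac{-2665263 + N{\left(4 \left(-258\right),602 \right)}}{1463183 - -1619084} = \frac{-2665263 + \frac{\left(4 + 3 \cdot 4 \left(-258\right) 602\right)^{2}}{9}}{1463183 - -1619084} = \frac{-2665263 + \frac{\left(4 + 3 \left(-1032\right) 602\right)^{2}}{9}}{1463183 + \left(-120964 + 1740048\right)} = \frac{-2665263 + \frac{\left(4 - 1863792\right)^{2}}{9}}{1463183 + 1619084} = \frac{-2665263 + \frac{\left(-1863788\right)^{2}}{9}}{3082267} = \left(-2665263 + \frac{1}{9} \cdot 3473705708944\right) \frac{1}{3082267} = \left(-2665263 + \frac{3473705708944}{9}\right) \frac{1}{3082267} = \frac{3473681721577}{9} \cdot \frac{1}{3082267} = \frac{3473681721577}{27740403}$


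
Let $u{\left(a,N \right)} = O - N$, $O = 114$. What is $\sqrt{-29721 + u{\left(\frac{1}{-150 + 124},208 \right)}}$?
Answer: $i \sqrt{29815} \approx 172.67 i$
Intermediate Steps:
$u{\left(a,N \right)} = 114 - N$
$\sqrt{-29721 + u{\left(\frac{1}{-150 + 124},208 \right)}} = \sqrt{-29721 + \left(114 - 208\right)} = \sqrt{-29721 - 94} = \sqrt{-29815} = i \sqrt{29815}$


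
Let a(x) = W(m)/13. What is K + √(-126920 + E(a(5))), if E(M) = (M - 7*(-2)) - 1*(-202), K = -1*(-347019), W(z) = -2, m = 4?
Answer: 347019 + 31*I*√22282/13 ≈ 3.4702e+5 + 355.96*I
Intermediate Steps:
K = 347019
a(x) = -2/13
E(M) = 216 + M (E(M) = (M + 14) + 202 = (14 + M) + 202 = 216 + M)
K + √(-126920 + E(a(5))) = 347019 + √(-126920 + (216 - 2/13)) = 347019 + √(-126920 + 2806/13) = 347019 + √(-1647154/13) = 347019 + 31*I*√22282/13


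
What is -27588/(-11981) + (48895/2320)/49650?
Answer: 635678470999/276013485600 ≈ 2.3031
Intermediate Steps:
-27588/(-11981) + (48895/2320)/49650 = -27588*(-1/11981) + (48895*(1/2320))*(1/49650) = 27588/11981 + (9779/464)*(1/49650) = 27588/11981 + 9779/23037600 = 635678470999/276013485600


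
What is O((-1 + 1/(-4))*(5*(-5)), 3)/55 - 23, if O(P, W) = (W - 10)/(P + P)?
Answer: -158139/6875 ≈ -23.002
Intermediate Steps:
O(P, W) = (-10 + W)/(2*P) (O(P, W) = (-10 + W)/((2*P)) = (-10 + W)*(1/(2*P)) = (-10 + W)/(2*P))
O((-1 + 1/(-4))*(5*(-5)), 3)/55 - 23 = ((-10 + 3)/(2*(((-1 + 1/(-4))*(5*(-5))))))/55 - 23 = ((½)*(-7)/((-1 + 1*(-¼))*(-25)))/55 - 23 = ((½)*(-7)/((-1 - ¼)*(-25)))/55 - 23 = ((½)*(-7)/(-5/4*(-25)))/55 - 23 = ((½)*(-7)/(125/4))/55 - 23 = ((½)*(4/125)*(-7))/55 - 23 = (1/55)*(-14/125) - 23 = -14/6875 - 23 = -158139/6875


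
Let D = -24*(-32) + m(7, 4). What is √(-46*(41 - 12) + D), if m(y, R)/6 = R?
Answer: I*√542 ≈ 23.281*I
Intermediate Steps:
m(y, R) = 6*R
D = 792 (D = -24*(-32) + 6*4 = 768 + 24 = 792)
√(-46*(41 - 12) + D) = √(-46*(41 - 12) + 792) = √(-46*29 + 792) = √(-1334 + 792) = √(-542) = I*√542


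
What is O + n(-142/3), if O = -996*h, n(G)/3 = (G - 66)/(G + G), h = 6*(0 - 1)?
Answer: 424551/71 ≈ 5979.6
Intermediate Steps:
h = -6 (h = 6*(-1) = -6)
n(G) = 3*(-66 + G)/(2*G) (n(G) = 3*((G - 66)/(G + G)) = 3*((-66 + G)/((2*G))) = 3*((-66 + G)*(1/(2*G))) = 3*((-66 + G)/(2*G)) = 3*(-66 + G)/(2*G))
O = 5976 (O = -996*(-6) = 5976)
O + n(-142/3) = 5976 + (3/2 - 99/((-142/3))) = 5976 + (3/2 - 99/((-142*⅓))) = 5976 + (3/2 - 99/(-142/3)) = 5976 + (3/2 - 99*(-3/142)) = 5976 + (3/2 + 297/142) = 5976 + 255/71 = 424551/71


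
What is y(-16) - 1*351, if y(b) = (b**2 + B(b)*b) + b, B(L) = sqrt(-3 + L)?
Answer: -111 - 16*I*sqrt(19) ≈ -111.0 - 69.742*I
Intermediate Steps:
y(b) = b + b**2 + b*sqrt(-3 + b) (y(b) = (b**2 + sqrt(-3 + b)*b) + b = (b**2 + b*sqrt(-3 + b)) + b = b + b**2 + b*sqrt(-3 + b))
y(-16) - 1*351 = -16*(1 - 16 + sqrt(-3 - 16)) - 1*351 = -16*(1 - 16 + sqrt(-19)) - 351 = -16*(1 - 16 + I*sqrt(19)) - 351 = -16*(-15 + I*sqrt(19)) - 351 = (240 - 16*I*sqrt(19)) - 351 = -111 - 16*I*sqrt(19)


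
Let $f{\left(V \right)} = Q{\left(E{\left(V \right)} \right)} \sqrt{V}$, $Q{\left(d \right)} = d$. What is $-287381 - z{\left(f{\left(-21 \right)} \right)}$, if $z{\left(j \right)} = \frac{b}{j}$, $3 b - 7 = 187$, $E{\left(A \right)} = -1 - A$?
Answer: $-287381 + \frac{97 i \sqrt{21}}{630} \approx -2.8738 \cdot 10^{5} + 0.70557 i$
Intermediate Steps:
$b = \frac{194}{3}$ ($b = \frac{7}{3} + \frac{1}{3} \cdot 187 = \frac{7}{3} + \frac{187}{3} = \frac{194}{3} \approx 64.667$)
$f{\left(V \right)} = \sqrt{V} \left(-1 - V\right)$ ($f{\left(V \right)} = \left(-1 - V\right) \sqrt{V} = \sqrt{V} \left(-1 - V\right)$)
$z{\left(j \right)} = \frac{194}{3 j}$
$-287381 - z{\left(f{\left(-21 \right)} \right)} = -287381 - \frac{194}{3 \sqrt{-21} \left(-1 - -21\right)} = -287381 - \frac{194}{3 i \sqrt{21} \left(-1 + 21\right)} = -287381 - \frac{194}{3 i \sqrt{21} \cdot 20} = -287381 - \frac{194}{3 \cdot 20 i \sqrt{21}} = -287381 - \frac{194 \left(- \frac{i \sqrt{21}}{420}\right)}{3} = -287381 - - \frac{97 i \sqrt{21}}{630} = -287381 + \frac{97 i \sqrt{21}}{630}$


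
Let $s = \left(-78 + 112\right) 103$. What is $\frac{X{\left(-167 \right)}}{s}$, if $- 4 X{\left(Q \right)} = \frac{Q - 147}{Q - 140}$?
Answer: $- \frac{157}{2150228} \approx -7.3015 \cdot 10^{-5}$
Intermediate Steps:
$X{\left(Q \right)} = - \frac{-147 + Q}{4 \left(-140 + Q\right)}$ ($X{\left(Q \right)} = - \frac{\left(Q - 147\right) \frac{1}{Q - 140}}{4} = - \frac{\left(-147 + Q\right) \frac{1}{-140 + Q}}{4} = - \frac{\frac{1}{-140 + Q} \left(-147 + Q\right)}{4} = - \frac{-147 + Q}{4 \left(-140 + Q\right)}$)
$s = 3502$ ($s = 34 \cdot 103 = 3502$)
$\frac{X{\left(-167 \right)}}{s} = \frac{\frac{1}{4} \frac{1}{-140 - 167} \left(147 - -167\right)}{3502} = \frac{147 + 167}{4 \left(-307\right)} \frac{1}{3502} = \frac{1}{4} \left(- \frac{1}{307}\right) 314 \cdot \frac{1}{3502} = \left(- \frac{157}{614}\right) \frac{1}{3502} = - \frac{157}{2150228}$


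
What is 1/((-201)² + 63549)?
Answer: 1/103950 ≈ 9.6200e-6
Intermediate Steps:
1/((-201)² + 63549) = 1/(40401 + 63549) = 1/103950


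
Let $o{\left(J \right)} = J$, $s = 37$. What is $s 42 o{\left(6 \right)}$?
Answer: $9324$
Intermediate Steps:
$s 42 o{\left(6 \right)} = 37 \cdot 42 \cdot 6 = 1554 \cdot 6 = 9324$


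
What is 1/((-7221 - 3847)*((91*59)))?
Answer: -1/59424092 ≈ -1.6828e-8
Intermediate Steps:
1/((-7221 - 3847)*((91*59))) = 1/(-11068*5369) = -1/11068*1/5369 = -1/59424092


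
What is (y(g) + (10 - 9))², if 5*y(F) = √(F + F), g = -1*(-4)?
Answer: 33/25 + 4*√2/5 ≈ 2.4514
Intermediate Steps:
g = 4
y(F) = √2*√F/5 (y(F) = √(F + F)/5 = √(2*F)/5 = (√2*√F)/5 = √2*√F/5)
(y(g) + (10 - 9))² = (√2*√4/5 + (10 - 9))² = ((⅕)*√2*2 + 1)² = (2*√2/5 + 1)² = (1 + 2*√2/5)²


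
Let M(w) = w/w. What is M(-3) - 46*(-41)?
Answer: 1887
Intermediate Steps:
M(w) = 1
M(-3) - 46*(-41) = 1 - 46*(-41) = 1 + 1886 = 1887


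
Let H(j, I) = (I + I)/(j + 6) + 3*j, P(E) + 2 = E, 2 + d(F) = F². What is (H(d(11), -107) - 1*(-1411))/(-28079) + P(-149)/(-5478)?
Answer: -679474583/19227095250 ≈ -0.035339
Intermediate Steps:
d(F) = -2 + F²
P(E) = -2 + E
H(j, I) = 3*j + 2*I/(6 + j) (H(j, I) = (2*I)/(6 + j) + 3*j = 2*I/(6 + j) + 3*j = 3*j + 2*I/(6 + j))
(H(d(11), -107) - 1*(-1411))/(-28079) + P(-149)/(-5478) = ((2*(-107) + 3*(-2 + 11²)² + 18*(-2 + 11²))/(6 + (-2 + 11²)) - 1*(-1411))/(-28079) + (-2 - 149)/(-5478) = ((-214 + 3*(-2 + 121)² + 18*(-2 + 121))/(6 + (-2 + 121)) + 1411)*(-1/28079) - 151*(-1/5478) = ((-214 + 3*119² + 18*119)/(6 + 119) + 1411)*(-1/28079) + 151/5478 = ((-214 + 3*14161 + 2142)/125 + 1411)*(-1/28079) + 151/5478 = ((-214 + 42483 + 2142)/125 + 1411)*(-1/28079) + 151/5478 = ((1/125)*44411 + 1411)*(-1/28079) + 151/5478 = (44411/125 + 1411)*(-1/28079) + 151/5478 = (220786/125)*(-1/28079) + 151/5478 = -220786/3509875 + 151/5478 = -679474583/19227095250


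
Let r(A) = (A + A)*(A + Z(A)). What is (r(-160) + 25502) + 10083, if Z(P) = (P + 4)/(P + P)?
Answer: 86629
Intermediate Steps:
Z(P) = (4 + P)/(2*P) (Z(P) = (4 + P)/((2*P)) = (4 + P)*(1/(2*P)) = (4 + P)/(2*P))
r(A) = 2*A*(A + (4 + A)/(2*A)) (r(A) = (A + A)*(A + (4 + A)/(2*A)) = (2*A)*(A + (4 + A)/(2*A)) = 2*A*(A + (4 + A)/(2*A)))
(r(-160) + 25502) + 10083 = ((4 - 160 + 2*(-160)²) + 25502) + 10083 = ((4 - 160 + 2*25600) + 25502) + 10083 = ((4 - 160 + 51200) + 25502) + 10083 = (51044 + 25502) + 10083 = 76546 + 10083 = 86629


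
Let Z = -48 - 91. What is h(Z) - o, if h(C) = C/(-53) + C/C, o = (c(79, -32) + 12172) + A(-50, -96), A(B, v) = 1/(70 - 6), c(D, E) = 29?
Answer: -41373557/3392 ≈ -12197.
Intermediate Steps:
A(B, v) = 1/64
Z = -139
o = 780865/64 (o = (29 + 12172) + 1/64 = 12201 + 1/64 = 780865/64 ≈ 12201.)
h(C) = 1 - C/53 (h(C) = C*(-1/53) + 1 = -C/53 + 1 = 1 - C/53)
h(Z) - o = (1 - 1/53*(-139)) - 1*780865/64 = (1 + 139/53) - 780865/64 = 192/53 - 780865/64 = -41373557/3392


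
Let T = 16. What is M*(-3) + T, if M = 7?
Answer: -5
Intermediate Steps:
M*(-3) + T = 7*(-3) + 16 = -21 + 16 = -5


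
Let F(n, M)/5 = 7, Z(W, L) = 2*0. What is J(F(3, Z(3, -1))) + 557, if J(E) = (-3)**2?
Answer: 566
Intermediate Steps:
Z(W, L) = 0
F(n, M) = 35 (F(n, M) = 5*7 = 35)
J(E) = 9
J(F(3, Z(3, -1))) + 557 = 9 + 557 = 566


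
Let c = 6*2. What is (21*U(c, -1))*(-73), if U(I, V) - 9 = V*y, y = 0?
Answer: -13797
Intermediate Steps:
c = 12
U(I, V) = 9 (U(I, V) = 9 + V*0 = 9 + 0 = 9)
(21*U(c, -1))*(-73) = (21*9)*(-73) = 189*(-73) = -13797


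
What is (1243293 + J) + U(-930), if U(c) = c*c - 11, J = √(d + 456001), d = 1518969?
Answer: 2108182 + √1974970 ≈ 2.1096e+6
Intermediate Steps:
J = √1974970 (J = √(1518969 + 456001) = √1974970 ≈ 1405.3)
U(c) = -11 + c² (U(c) = c² - 11 = -11 + c²)
(1243293 + J) + U(-930) = (1243293 + √1974970) + (-11 + (-930)²) = (1243293 + √1974970) + (-11 + 864900) = (1243293 + √1974970) + 864889 = 2108182 + √1974970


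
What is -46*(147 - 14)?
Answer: -6118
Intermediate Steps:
-46*(147 - 14) = -46*133 = -6118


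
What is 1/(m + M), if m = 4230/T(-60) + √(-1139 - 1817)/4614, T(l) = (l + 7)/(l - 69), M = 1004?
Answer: 168932153657754/1908875963150434927 - 6480363*I*√739/1908875963150434927 ≈ 8.8498e-5 - 9.2288e-11*I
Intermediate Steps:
T(l) = (7 + l)/(-69 + l)
m = 545670/53 + I*√739/2307 (m = 4230/(((7 - 60)/(-69 - 60))) + √(-1139 - 1817)/4614 = 4230/((-53/(-129))) + √(-2956)*(1/4614) = 4230/((-1/129*(-53))) + (2*I*√739)*(1/4614) = 4230/(53/129) + I*√739/2307 = 4230*(129/53) + I*√739/2307 = 545670/53 + I*√739/2307 ≈ 10296.0 + 0.011784*I)
1/(m + M) = 1/((545670/53 + I*√739/2307) + 1004) = 1/(598882/53 + I*√739/2307)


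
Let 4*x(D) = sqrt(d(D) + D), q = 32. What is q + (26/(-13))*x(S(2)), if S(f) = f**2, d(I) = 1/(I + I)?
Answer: 32 - sqrt(66)/8 ≈ 30.984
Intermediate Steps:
d(I) = 1/(2*I)
x(D) = sqrt(D + 1/(2*D))/4 (x(D) = sqrt(1/(2*D) + D)/4 = sqrt(D + 1/(2*D))/4)
q + (26/(-13))*x(S(2)) = 32 + (26/(-13))*(sqrt(2/(2**2) + 4*2**2)/8) = 32 + (26*(-1/13))*(sqrt(2/4 + 4*4)/8) = 32 - sqrt(2*(1/4) + 16)/4 = 32 - sqrt(1/2 + 16)/4 = 32 - sqrt(33/2)/4 = 32 - sqrt(66)/2/4 = 32 - sqrt(66)/8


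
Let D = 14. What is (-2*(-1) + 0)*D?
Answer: 28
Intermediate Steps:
(-2*(-1) + 0)*D = (-2*(-1) + 0)*14 = (2 + 0)*14 = 2*14 = 28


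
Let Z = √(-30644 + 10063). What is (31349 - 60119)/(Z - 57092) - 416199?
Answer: -271321218415023/651903409 + 5754*I*√20581/651903409 ≈ -4.162e+5 + 0.0012663*I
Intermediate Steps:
Z = I*√20581 (Z = √(-20581) = I*√20581 ≈ 143.46*I)
(31349 - 60119)/(Z - 57092) - 416199 = (31349 - 60119)/(I*√20581 - 57092) - 416199 = -28770/(-57092 + I*√20581) - 416199 = -416199 - 28770/(-57092 + I*√20581)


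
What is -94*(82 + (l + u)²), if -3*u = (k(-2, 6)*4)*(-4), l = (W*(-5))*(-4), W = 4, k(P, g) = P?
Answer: -4136188/9 ≈ -4.5958e+5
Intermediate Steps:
l = 80 (l = (4*(-5))*(-4) = -20*(-4) = 80)
u = -32/3 (u = -(-2*4)*(-4)/3 = -(-8)*(-4)/3 = -⅓*32 = -32/3 ≈ -10.667)
-94*(82 + (l + u)²) = -94*(82 + (80 - 32/3)²) = -94*(82 + (208/3)²) = -94*(82 + 43264/9) = -94*44002/9 = -4136188/9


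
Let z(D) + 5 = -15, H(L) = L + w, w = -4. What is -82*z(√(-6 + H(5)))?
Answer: 1640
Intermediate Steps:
H(L) = -4 + L (H(L) = L - 4 = -4 + L)
z(D) = -20 (z(D) = -5 - 15 = -20)
-82*z(√(-6 + H(5))) = -82*(-20) = 1640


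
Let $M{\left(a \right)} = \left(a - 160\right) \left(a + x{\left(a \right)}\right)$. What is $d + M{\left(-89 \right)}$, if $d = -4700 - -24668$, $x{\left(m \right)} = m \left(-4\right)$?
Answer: $-46515$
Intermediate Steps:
$x{\left(m \right)} = - 4 m$
$d = 19968$ ($d = -4700 + 24668 = 19968$)
$M{\left(a \right)} = - 3 a \left(-160 + a\right)$ ($M{\left(a \right)} = \left(a - 160\right) \left(a - 4 a\right) = \left(-160 + a\right) \left(- 3 a\right) = - 3 a \left(-160 + a\right)$)
$d + M{\left(-89 \right)} = 19968 + 3 \left(-89\right) \left(160 - -89\right) = 19968 + 3 \left(-89\right) \left(160 + 89\right) = 19968 + 3 \left(-89\right) 249 = 19968 - 66483 = -46515$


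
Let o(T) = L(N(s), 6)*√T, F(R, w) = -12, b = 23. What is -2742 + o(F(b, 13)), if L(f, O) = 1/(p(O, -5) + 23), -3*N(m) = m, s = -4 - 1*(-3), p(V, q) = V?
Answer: -2742 + 2*I*√3/29 ≈ -2742.0 + 0.11945*I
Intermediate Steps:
s = -1 (s = -4 + 3 = -1)
N(m) = -m/3
L(f, O) = 1/(23 + O) (L(f, O) = 1/(O + 23) = 1/(23 + O))
o(T) = √T/29 (o(T) = √T/(23 + 6) = √T/29)
-2742 + o(F(b, 13)) = -2742 + √(-12)/29 = -2742 + (2*I*√3)/29 = -2742 + 2*I*√3/29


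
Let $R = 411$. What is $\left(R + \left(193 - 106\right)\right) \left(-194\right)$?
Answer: $-96612$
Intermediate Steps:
$\left(R + \left(193 - 106\right)\right) \left(-194\right) = \left(411 + \left(193 - 106\right)\right) \left(-194\right) = \left(411 + 87\right) \left(-194\right) = 498 \left(-194\right) = -96612$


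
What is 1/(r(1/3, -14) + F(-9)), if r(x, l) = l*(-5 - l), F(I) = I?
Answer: -1/135 ≈ -0.0074074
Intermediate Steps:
1/(r(1/3, -14) + F(-9)) = 1/(-1*(-14)*(5 - 14) - 9) = 1/(-1*(-14)*(-9) - 9) = 1/(-126 - 9) = 1/(-135) = -1/135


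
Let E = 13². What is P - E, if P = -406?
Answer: -575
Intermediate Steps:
E = 169
P - E = -406 - 1*169 = -406 - 169 = -575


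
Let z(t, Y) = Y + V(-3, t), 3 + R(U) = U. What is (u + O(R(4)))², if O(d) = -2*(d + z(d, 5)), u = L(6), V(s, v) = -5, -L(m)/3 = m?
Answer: 400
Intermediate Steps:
L(m) = -3*m
u = -18 (u = -3*6 = -18)
R(U) = -3 + U
z(t, Y) = -5 + Y (z(t, Y) = Y - 5 = -5 + Y)
O(d) = -2*d (O(d) = -2*(d + (-5 + 5)) = -2*(d + 0) = -2*d)
(u + O(R(4)))² = (-18 - 2*(-3 + 4))² = (-18 - 2*1)² = (-18 - 2)² = (-20)² = 400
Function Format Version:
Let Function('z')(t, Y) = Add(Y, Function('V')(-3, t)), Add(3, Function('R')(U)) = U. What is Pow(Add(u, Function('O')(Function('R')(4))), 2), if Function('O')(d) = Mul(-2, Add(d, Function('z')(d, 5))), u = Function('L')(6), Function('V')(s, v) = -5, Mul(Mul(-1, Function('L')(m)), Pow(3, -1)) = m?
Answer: 400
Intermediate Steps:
Function('L')(m) = Mul(-3, m)
u = -18 (u = Mul(-3, 6) = -18)
Function('R')(U) = Add(-3, U)
Function('z')(t, Y) = Add(-5, Y) (Function('z')(t, Y) = Add(Y, -5) = Add(-5, Y))
Function('O')(d) = Mul(-2, d) (Function('O')(d) = Mul(-2, Add(d, Add(-5, 5))) = Mul(-2, Add(d, 0)) = Mul(-2, d))
Pow(Add(u, Function('O')(Function('R')(4))), 2) = Pow(Add(-18, Mul(-2, Add(-3, 4))), 2) = Pow(Add(-18, Mul(-2, 1)), 2) = Pow(Add(-18, -2), 2) = Pow(-20, 2) = 400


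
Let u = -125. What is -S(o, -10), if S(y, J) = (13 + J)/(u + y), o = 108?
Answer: 3/17 ≈ 0.17647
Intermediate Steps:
S(y, J) = (13 + J)/(-125 + y)
-S(o, -10) = -(13 - 10)/(-125 + 108) = -3/(-17) = -(-1)*3/17 = -1*(-3/17) = 3/17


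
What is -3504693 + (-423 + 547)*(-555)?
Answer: -3573513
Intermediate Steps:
-3504693 + (-423 + 547)*(-555) = -3504693 + 124*(-555) = -3504693 - 68820 = -3573513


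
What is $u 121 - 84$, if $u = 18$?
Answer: $2094$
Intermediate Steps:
$u 121 - 84 = 18 \cdot 121 - 84 = 2178 - 84 = 2094$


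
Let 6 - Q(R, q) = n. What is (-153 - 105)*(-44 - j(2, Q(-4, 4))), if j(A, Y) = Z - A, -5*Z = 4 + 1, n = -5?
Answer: 10578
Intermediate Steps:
Z = -1 (Z = -(4 + 1)/5 = -⅕*5 = -1)
Q(R, q) = 11 (Q(R, q) = 6 - 1*(-5) = 6 + 5 = 11)
j(A, Y) = -1 - A
(-153 - 105)*(-44 - j(2, Q(-4, 4))) = (-153 - 105)*(-44 - (-1 - 1*2)) = -258*(-44 - (-1 - 2)) = -258*(-44 - 1*(-3)) = -258*(-44 + 3) = -258*(-41) = 10578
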